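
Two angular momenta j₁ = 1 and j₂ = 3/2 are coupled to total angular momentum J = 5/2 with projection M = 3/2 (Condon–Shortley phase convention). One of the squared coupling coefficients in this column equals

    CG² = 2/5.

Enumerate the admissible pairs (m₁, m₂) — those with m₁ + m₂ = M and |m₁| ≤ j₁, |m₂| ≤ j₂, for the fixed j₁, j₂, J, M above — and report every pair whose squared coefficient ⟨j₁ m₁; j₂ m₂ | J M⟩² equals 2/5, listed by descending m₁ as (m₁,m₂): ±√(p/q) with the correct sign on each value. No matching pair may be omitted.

Admissible pairs with m₁+m₂ = M = 3/2: (0,3/2), (1,1/2)
  (m₁,m₂)=(1,1/2): CG² = 3/5, CG = +√(3/5)
  (m₁,m₂)=(0,3/2): CG² = 2/5, CG = +√(2/5)   ← matches the target
Pairs with CG² = 2/5: (0,3/2): +√(2/5)

(0,3/2): +√(2/5)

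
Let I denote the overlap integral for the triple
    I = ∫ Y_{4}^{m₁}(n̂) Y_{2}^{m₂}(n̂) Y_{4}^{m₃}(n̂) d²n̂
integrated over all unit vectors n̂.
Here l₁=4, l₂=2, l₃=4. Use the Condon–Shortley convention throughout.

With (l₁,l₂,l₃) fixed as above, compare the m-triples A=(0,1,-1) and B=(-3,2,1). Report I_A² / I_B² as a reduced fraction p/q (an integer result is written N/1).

5/63

Shared (l₁,l₂,l₃)=(4,2,4): N and (l;000)² cancel in I_A²/I_B².
A: Δ = 2!·6!·2!/11! = 1/13860; Racah Σ t=1..2: t=1:−1/72 t=2:+1/96 = -1/288; ⇒ 3j(4 2 4; 0 1 -1)² = 1/462, sgn +1
B: Δ = 2!·6!·2!/11! = 1/13860; Racah Σ t=2..2: t=2:+1/480 = 1/480; ⇒ 3j(4 2 4; -3 2 1)² = 3/110, sgn -1
I_A²/I_B² = (1/462)/(3/110) = 5/63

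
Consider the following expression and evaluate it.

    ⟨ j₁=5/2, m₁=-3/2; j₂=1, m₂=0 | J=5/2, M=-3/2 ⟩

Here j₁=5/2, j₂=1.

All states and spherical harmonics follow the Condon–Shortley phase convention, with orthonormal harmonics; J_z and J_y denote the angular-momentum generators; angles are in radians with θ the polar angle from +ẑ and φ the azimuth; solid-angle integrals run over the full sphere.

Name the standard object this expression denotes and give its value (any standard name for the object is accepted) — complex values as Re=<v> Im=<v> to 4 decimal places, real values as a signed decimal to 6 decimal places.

This is a Clebsch–Gordan (vector-coupling) coefficient.
triangle: 1!·4!·1!/7! = 24/5040
(j±m)!: 1!·4!·1!·1!·1!·4! = 576
prefactor² = (2J+1)·Δ·N² = 576/35
  k=0: +1/(0!·1!·4!·1!·0!·0!) = 1/24
  k=1: −1/(1!·0!·3!·0!·1!·1!) = -1/6
Σ = -1/8  ⇒  CG² = 576/35·(-1/8)² = 9/35
CG = −√(9/35) = -0.507093

Clebsch–Gordan coefficient, −√(9/35) ≈ -0.507093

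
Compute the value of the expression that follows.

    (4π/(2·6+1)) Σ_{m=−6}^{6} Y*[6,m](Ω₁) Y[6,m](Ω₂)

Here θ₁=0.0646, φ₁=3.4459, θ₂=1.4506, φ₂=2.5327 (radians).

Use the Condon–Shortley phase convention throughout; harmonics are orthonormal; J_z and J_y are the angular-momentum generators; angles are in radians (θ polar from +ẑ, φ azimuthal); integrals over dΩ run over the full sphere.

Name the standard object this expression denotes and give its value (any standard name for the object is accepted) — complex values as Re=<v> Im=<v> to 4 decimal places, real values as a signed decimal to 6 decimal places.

This sum is the spherical-harmonic addition theorem: it equals the Legendre polynomial P_l(cos γ) of the angle γ between the two directions.
Summing Y*_{l m}(θ₁,φ₁)·Y_{l m}(θ₂,φ₂) over m ∈ [−6, 6]; prefactor 4π/(2·6+1) = 0.966644:
  m=-6: (-0.000000+0.000000i) × (-0.403285-0.226516i) = +0.000000-0.000000i  (running Σ = +0.000000-0.000000i)
  m=-5: (-0.000000-0.000002i) × (+0.192612-0.018767i) = -0.000000-0.000000i  (running Σ = -0.000000-0.000000i)
  m=-4: (+0.000021+0.000058i) × (+0.222030-0.189310i) = +0.000016+0.000009i  (running Σ = +0.000016+0.000008i)
  m=-3: (-0.000850-0.001101i) × (-0.054972+0.210125i) = +0.000278-0.000118i  (running Σ = +0.000294-0.000110i)
  m=-2: (+0.017595+0.012261i) × (+0.083017+0.225318i) = -0.001302+0.004982i  (running Σ = -0.001008+0.004873i)
  m=-1: (-0.198778-0.062429i) × (-0.184065-0.128344i) = +0.028576+0.037003i  (running Σ = +0.027568+0.041875i)
  m=0: (+0.973018-0.000000i) × (-0.225974+0.000000i) = -0.219877+0.000000i  (running Σ = -0.192309+0.041875i)
  m=1: (+0.198778-0.062429i) × (+0.184065-0.128344i) = +0.028576-0.037003i  (running Σ = -0.163733+0.004873i)
  m=2: (+0.017595-0.012261i) × (+0.083017-0.225318i) = -0.001302-0.004982i  (running Σ = -0.165035-0.000110i)
  m=3: (+0.000850-0.001101i) × (+0.054972+0.210125i) = +0.000278+0.000118i  (running Σ = -0.164757+0.000008i)
  m=4: (+0.000021-0.000058i) × (+0.222030+0.189310i) = +0.000016-0.000009i  (running Σ = -0.164741-0.000000i)
  m=5: (+0.000000-0.000002i) × (-0.192612-0.018767i) = -0.000000+0.000000i  (running Σ = -0.164741-0.000000i)
  m=6: (-0.000000-0.000000i) × (-0.403285+0.226516i) = +0.000000+0.000000i  (running Σ = -0.164741+0.000000i)
Total Σ_m = -0.164741+0.000000i. Multiply by 0.966644: -0.159246+0.000000i. P_6(cos γ) = -0.159246

Legendre polynomial (addition theorem), -0.159246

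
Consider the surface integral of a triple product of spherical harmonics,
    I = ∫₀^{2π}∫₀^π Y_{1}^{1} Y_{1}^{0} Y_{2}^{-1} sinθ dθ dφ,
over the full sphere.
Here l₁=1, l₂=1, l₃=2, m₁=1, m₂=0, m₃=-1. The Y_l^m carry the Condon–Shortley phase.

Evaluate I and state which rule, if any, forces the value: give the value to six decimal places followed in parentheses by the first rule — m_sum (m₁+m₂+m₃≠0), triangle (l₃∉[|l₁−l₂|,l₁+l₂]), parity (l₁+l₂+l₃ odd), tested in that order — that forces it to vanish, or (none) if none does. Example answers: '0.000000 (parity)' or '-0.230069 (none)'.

-0.218510 (none)

Checks pass: Σm=0; 4 even; l₃=2∈[0,2].
(2·1+1)(2·1+1)(2·2+1) = 45
Δ: 0! 2! 2! / 5! → 1/30
sum: t=0:+1/1 = 1/1
3j²(1 1 2; 0 0 0) = Δ·Π!·Σ² = 2/15  (sign +1)
sum: t=0:+1/2 = 1/2
3j²(1 1 2; 1 0 -1) = Δ·Π!·Σ² = 1/10  (sign -1)
combine: 4πI² = 45·2/15·1/10 = 3/5
take √, sign -1: I = -0.21850969
No selection rule forces the value: the integral is nonzero (none).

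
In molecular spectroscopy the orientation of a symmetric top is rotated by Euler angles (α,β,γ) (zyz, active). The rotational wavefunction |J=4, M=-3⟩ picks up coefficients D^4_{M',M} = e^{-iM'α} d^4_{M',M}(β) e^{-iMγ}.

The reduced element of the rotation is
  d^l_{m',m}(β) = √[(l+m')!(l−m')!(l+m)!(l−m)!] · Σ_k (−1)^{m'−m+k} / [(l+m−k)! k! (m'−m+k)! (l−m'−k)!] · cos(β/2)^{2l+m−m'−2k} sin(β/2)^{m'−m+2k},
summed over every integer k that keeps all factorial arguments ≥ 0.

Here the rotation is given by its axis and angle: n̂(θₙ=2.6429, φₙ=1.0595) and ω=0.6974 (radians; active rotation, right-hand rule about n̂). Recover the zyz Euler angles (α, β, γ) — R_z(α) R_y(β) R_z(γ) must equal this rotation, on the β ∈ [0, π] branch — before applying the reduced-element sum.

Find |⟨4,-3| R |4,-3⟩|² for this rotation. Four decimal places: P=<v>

P=0.5257

Axis–angle → zyz. n̂ = (sinθₙcosφₙ, sinθₙsinφₙ, cosθₙ) = (+0.234025, +0.417111, -0.878209), ω = 0.6974.
R = I cosω + sinω [n̂]ₓ + (1−cosω) n̂n̂ᵀ gives
  R = [+0.779302, +0.586801, +0.219893; -0.541218, +0.807137, -0.235826; -0.315867, +0.064769, +0.946590]
β = atan2(√(R₁₃²+R₂₃²), R₃₃) = 0.328305; α = atan2(R₂₃, R₁₃) mod 2π = 5.462841; γ = atan2(R₃₂, −R₃₁) mod 2π = 0.202248
Split into d^4_{-3,-3}(β=0.3283) × two z-phases.
c=cos(0.328305/2)=0.986557, s=sin(0.328305/2)=0.163416; N=√[1·5040·1·5040]=5040.000000
k∈{0,1} keeps every argument non-negative
  k=0: (−1)^0·5040.0000/(5040)·0.9866^8·0.1634^0 = +0.897384
  k=1: (−1)^1·5040.0000/(720)·0.9866^6·0.1634^2 = -0.172354
d^4_{-3,-3}(0.3283) = +0.897384 -0.172354 = +0.725030
|D^4_{-3,-3}|² = |d^4_{-3,-3}(β)|² = (+0.725030)² = 0.525668 (the z-rotation phases have unit modulus)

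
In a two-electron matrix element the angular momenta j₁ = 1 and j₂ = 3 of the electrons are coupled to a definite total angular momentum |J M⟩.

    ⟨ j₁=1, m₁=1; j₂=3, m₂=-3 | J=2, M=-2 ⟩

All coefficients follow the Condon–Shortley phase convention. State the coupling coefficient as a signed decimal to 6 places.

√[5·2!0!4!/7! · 2!0!0!6!0!4!] = √(11520/7)
  +(−1)^0/∏(0,2,0,0,0,4)! = 1/48  (running 1/48)
⟨..|..⟩ = √(11520/7)·(1/48) = +0.845154

+√(5/7) = +0.845154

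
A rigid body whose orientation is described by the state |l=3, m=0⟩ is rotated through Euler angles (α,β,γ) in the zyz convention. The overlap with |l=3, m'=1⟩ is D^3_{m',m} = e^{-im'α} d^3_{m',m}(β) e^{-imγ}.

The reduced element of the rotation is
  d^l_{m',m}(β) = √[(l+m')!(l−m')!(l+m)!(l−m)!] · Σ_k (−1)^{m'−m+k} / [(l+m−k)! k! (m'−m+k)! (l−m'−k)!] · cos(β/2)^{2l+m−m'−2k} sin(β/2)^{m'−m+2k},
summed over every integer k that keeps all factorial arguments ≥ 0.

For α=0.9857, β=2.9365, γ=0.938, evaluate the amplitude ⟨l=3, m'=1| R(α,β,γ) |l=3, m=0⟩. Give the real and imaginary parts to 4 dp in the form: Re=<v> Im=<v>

Re=-0.1847 Im=0.2788

D^3_{1,0}(0.9857,2.9365,0.9380) = e^{-i·1·0.9857}·d^3_{1,0}(2.9365)·e^{-i·0·0.9380}. Compute d first:
Half-angle: c=0.102367, s=0.994747. N=√(24·2·6·6)=41.569219
Admissible k: 0..2 (factorial args all ≥0)
  k=0: (−1)^1·41.5692/(12)·0.1024^5·0.9947^1 = -0.000039
  k=1: (−1)^2·41.5692/(4)·0.1024^3·0.9947^3 = +0.010973
  k=2: (−1)^3·41.5692/(12)·0.1024^1·0.9947^5 = -0.345392
d^3_{1,0}(2.9365) = -0.000039 +0.010973 -0.345392 = -0.334457
Attach z-rotation phases: D = e^{-i(1)(0.9857)}·(-0.334457)·e^{-i(0)(0.9380)} = -0.184714+0.278823i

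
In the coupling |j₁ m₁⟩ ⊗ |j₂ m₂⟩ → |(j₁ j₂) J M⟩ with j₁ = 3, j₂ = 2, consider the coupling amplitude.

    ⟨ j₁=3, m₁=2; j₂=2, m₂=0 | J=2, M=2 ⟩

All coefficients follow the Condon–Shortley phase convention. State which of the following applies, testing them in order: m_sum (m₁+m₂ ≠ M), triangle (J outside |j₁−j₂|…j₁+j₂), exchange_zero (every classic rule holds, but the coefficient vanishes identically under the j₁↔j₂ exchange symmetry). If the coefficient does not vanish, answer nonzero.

nonzero

m-sum: m₁+m₂ = 2+0 = 2, M = 2  ✓
triangle: |j₁−j₂| = 1 ≤ J = 2 ≤ j₁+j₂ = 5  ✓
exchange: j₁≠j₂ or m₁≠m₂ — the exchange symmetry imposes no constraint here
value check: CG = −√(5/14) = -0.597614 ≠ 0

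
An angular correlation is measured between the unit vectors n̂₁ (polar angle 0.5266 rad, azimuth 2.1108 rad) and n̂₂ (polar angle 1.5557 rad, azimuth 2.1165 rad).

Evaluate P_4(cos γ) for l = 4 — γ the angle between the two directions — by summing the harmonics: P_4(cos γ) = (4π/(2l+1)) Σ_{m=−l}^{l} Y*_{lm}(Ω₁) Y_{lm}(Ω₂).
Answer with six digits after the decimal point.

-0.312693

Term-by-term m-sum for l=4 (normalisation 4π/9 = 1.396263):
  m=-4: Y*=(-0.015692, 0.023476)  Y=(-0.254128, -0.362044)  product (0.012487, -0.000285)
  m=-3: Y*=(0.137214, 0.006758)  Y=(0.018847, -0.001252)  product (0.002595, -0.000044)
  m=-2: Y*=(-0.168541, -0.315383)  Y=(0.154013, -0.296274)  product (-0.119397, 0.001361)
  m=-1: Y*=(-0.235867, 0.393483)  Y=(0.011113, 0.018301)  product (-0.009822, 0.000056)
  m=+0: Y*=(0.013663, -0.000000)  Y=(0.316634, 0.000000)  product (0.004326, 0.000000)
  m=+1: Y*=(0.235867, 0.393483)  Y=(-0.011113, 0.018301)  product (-0.009822, -0.000056)
  m=+2: Y*=(-0.168541, 0.315383)  Y=(0.154013, 0.296274)  product (-0.119397, -0.001361)
  m=+3: Y*=(-0.137214, 0.006758)  Y=(-0.018847, -0.001252)  product (0.002595, 0.000044)
  m=+4: Y*=(-0.015692, -0.023476)  Y=(-0.254128, 0.362044)  product (0.012487, 0.000285)
Σ over m = (-0.223950, 0.000000); ×(4π/9) → (-0.312693, 0.000000). Real part: -0.312693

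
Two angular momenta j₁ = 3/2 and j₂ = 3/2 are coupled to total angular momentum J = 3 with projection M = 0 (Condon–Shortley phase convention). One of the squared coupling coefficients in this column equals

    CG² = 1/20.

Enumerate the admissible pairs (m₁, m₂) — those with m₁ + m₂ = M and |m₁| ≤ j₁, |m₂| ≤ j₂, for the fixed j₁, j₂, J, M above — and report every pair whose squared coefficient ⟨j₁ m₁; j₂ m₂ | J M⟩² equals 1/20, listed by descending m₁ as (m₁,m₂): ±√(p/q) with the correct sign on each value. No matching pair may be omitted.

Admissible pairs with m₁+m₂ = M = 0: (-3/2,3/2), (-1/2,1/2), (1/2,-1/2), (3/2,-3/2)
  (m₁,m₂)=(3/2,-3/2): CG² = 1/20, CG = +√(1/20)   ← matches the target
  (m₁,m₂)=(1/2,-1/2): CG² = 9/20, CG = +√(9/20)
  (m₁,m₂)=(-1/2,1/2): CG² = 9/20, CG = +√(9/20)
  (m₁,m₂)=(-3/2,3/2): CG² = 1/20, CG = +√(1/20)   ← matches the target
Pairs with CG² = 1/20: (3/2,-3/2): +√(1/20); (-3/2,3/2): +√(1/20)

(3/2,-3/2): +√(1/20); (-3/2,3/2): +√(1/20)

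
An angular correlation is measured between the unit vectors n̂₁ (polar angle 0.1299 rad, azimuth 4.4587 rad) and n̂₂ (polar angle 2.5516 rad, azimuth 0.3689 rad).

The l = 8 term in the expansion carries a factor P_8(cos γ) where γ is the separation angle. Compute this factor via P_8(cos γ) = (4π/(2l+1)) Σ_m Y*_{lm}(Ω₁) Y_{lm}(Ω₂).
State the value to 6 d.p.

Term-by-term m-sum for l=8 (normalisation 4π/17 = 0.739198):
  [-8]  conj(Y_{8,-8})(Ω₁) = (-0.000000, -0.000000) ; Y_{8,-8}(Ω₂) = (-0.004646, -0.000895) ; Δ = (0.000000, 0.000000)
  [-7]  conj(Y_{8,-7})(Ω₁) = (0.000001, -0.000000) ; Y_{8,-7}(Ω₂) = (0.023959, 0.014998) ; Δ = (0.000000, 0.000000)
  [-6]  conj(Y_{8,-6})(Ω₁) = (-0.000001, 0.000024) ; Y_{8,-6}(Ω₂) = (-0.062596, -0.083618) ; Δ = (0.000002, -0.000001)
  [-5]  conj(Y_{8,-5})(Ω₁) = (-0.000330, -0.000103) ; Y_{8,-5}(Ω₂) = (0.071623, 0.255113) ; Δ = (0.000003, -0.000092)
  [-4]  conj(Y_{8,-4})(Ω₁) = (0.001924, -0.003096) ; Y_{8,-4}(Ω₂) = (0.043243, -0.452881) ; Δ = (-0.001319, -0.001005)
  [-3]  conj(Y_{8,-3})(Ω₁) = (0.019655, 0.020635) ; Y_{8,-3}(Ω₂) = (-0.203701, 0.406946) ; Δ = (-0.012401, 0.003795)
  [-2]  conj(Y_{8,-2})(Ω₁) = (-0.137779, 0.076594) ; Y_{8,-2}(Ω₂) = (0.050475, -0.045885) ; Δ = (-0.003440, 0.010188)
  [-1]  conj(Y_{8,-1})(Ω₁) = (-0.137846, -0.531661) ; Y_{8,-1}(Ω₂) = (0.366728, -0.141777) ; Δ = (-0.125929, -0.175432)
  [+0]  conj(Y_{8,0})(Ω₁) = (0.835546, -0.000000) ; Y_{8,0}(Ω₂) = (-0.205673, 0.000000) ; Δ = (-0.171849, 0.000000)
  [+1]  conj(Y_{8,1})(Ω₁) = (0.137846, -0.531661) ; Y_{8,1}(Ω₂) = (-0.366728, -0.141777) ; Δ = (-0.125929, 0.175432)
  [+2]  conj(Y_{8,2})(Ω₁) = (-0.137779, -0.076594) ; Y_{8,2}(Ω₂) = (0.050475, 0.045885) ; Δ = (-0.003440, -0.010188)
  [+3]  conj(Y_{8,3})(Ω₁) = (-0.019655, 0.020635) ; Y_{8,3}(Ω₂) = (0.203701, 0.406946) ; Δ = (-0.012401, -0.003795)
  [+4]  conj(Y_{8,4})(Ω₁) = (0.001924, 0.003096) ; Y_{8,4}(Ω₂) = (0.043243, 0.452881) ; Δ = (-0.001319, 0.001005)
  [+5]  conj(Y_{8,5})(Ω₁) = (0.000330, -0.000103) ; Y_{8,5}(Ω₂) = (-0.071623, 0.255113) ; Δ = (0.000003, 0.000092)
  [+6]  conj(Y_{8,6})(Ω₁) = (-0.000001, -0.000024) ; Y_{8,6}(Ω₂) = (-0.062596, 0.083618) ; Δ = (0.000002, 0.000001)
  [+7]  conj(Y_{8,7})(Ω₁) = (-0.000001, -0.000000) ; Y_{8,7}(Ω₂) = (-0.023959, 0.014998) ; Δ = (0.000000, -0.000000)
  [+8]  conj(Y_{8,8})(Ω₁) = (-0.000000, 0.000000) ; Y_{8,8}(Ω₂) = (-0.004646, 0.000895) ; Δ = (0.000000, -0.000000)
Total Σ_m = (-0.458018, 0.000000). Multiply by 0.739198: (-0.338566, 0.000000). P_8(cos γ) = -0.338566

-0.338566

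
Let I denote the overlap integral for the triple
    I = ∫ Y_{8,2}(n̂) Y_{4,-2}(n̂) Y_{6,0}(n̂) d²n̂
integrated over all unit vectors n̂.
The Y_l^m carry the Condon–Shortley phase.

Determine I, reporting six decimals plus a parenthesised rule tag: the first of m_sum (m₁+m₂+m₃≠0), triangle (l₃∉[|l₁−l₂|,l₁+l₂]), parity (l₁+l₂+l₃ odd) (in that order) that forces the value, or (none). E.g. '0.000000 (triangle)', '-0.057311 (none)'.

Checks pass: Σm=0; 18 even; l₃=6∈[4,12].
(2·8+1)(2·4+1)(2·6+1) = 1989
Δ: 6! 10! 2! / 19! → 1/23279256
sum: t=2:+1/1658880 t=3:−1/518400 t=4:+1/1658880 = -1/1382400
3j²(8 4 6; 0 0 0) = Δ·Π!·Σ² = 504/46189  (sign -1)
sum: t=0:+1/24883200 t=1:−1/1728000 t=2:+1/1658880 = 1/15552000
3j²(8 4 6; 2 -2 0) = Δ·Π!·Σ² = 16/46189  (sign +1)
combine: 4πI² = 1989·504/46189·16/46189 = 72576/9653501
take √, sign -1: I = -0.02445959
No selection rule forces the value: the integral is nonzero (none).

-0.024460 (none)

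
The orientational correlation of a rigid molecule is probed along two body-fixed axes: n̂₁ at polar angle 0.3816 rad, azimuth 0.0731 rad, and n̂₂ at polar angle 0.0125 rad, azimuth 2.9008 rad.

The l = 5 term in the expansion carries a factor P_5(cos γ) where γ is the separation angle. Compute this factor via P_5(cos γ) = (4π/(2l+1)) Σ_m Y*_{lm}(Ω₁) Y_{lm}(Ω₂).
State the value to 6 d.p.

Addition theorem: P_5(cos γ) = (4π/11) Σ_m Y*_{lm}(Ω₁) Y_{lm}(Ω₂), m = −5…5:
  term(m=-5) = -0.000000-0.000000i   from Y*(Ω₁)=+0.003105+0.001188i, Y(Ω₂)=-0.000000-0.000000i
  term(m=-4) = +0.000000+0.000000i   from Y*(Ω₁)=+0.025087+0.007552i, Y(Ω₂)=+0.000000+0.000000i
  term(m=-3) = -0.000000-0.000001i   from Y*(Ω₁)=+0.117747+0.026244i, Y(Ω₂)=-0.000004-0.000004i
  term(m=-2) = +0.000148+0.000107i   from Y*(Ω₁)=+0.341827+0.050334i, Y(Ω₂)=+0.000469+0.000245i
  term(m=-1) = -0.016417-0.005329i   from Y*(Ω₁)=+0.537765+0.039381i, Y(Ω₂)=-0.031086-0.007633i
  term(m=+0) = +0.146597+0.000000i   from Y*(Ω₁)=+0.156871-0.000000i, Y(Ω₂)=+0.934506+0.000000i
  term(m=+1) = -0.016417+0.005329i   from Y*(Ω₁)=-0.537765+0.039381i, Y(Ω₂)=+0.031086-0.007633i
  term(m=+2) = +0.000148-0.000107i   from Y*(Ω₁)=+0.341827-0.050334i, Y(Ω₂)=+0.000469-0.000245i
  term(m=+3) = -0.000000+0.000001i   from Y*(Ω₁)=-0.117747+0.026244i, Y(Ω₂)=+0.000004-0.000004i
  term(m=+4) = +0.000000-0.000000i   from Y*(Ω₁)=+0.025087-0.007552i, Y(Ω₂)=+0.000000-0.000000i
  term(m=+5) = -0.000000+0.000000i   from Y*(Ω₁)=-0.003105+0.001188i, Y(Ω₂)=+0.000000-0.000000i
Total Σ_m = +0.114059-0.000000i. Multiply by 1.142397: +0.130301-0.000000i. P_5(cos γ) = 0.130301

0.130301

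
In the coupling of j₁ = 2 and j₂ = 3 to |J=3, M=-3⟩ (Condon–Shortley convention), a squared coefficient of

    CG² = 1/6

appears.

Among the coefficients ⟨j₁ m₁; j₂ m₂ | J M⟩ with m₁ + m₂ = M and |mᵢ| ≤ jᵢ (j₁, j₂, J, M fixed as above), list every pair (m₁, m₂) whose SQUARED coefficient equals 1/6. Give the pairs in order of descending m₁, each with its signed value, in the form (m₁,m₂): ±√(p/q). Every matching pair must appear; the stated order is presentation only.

Admissible pairs with m₁+m₂ = M = -3: (-2,-1), (-1,-2), (0,-3)
  (m₁,m₂)=(0,-3): CG² = 5/12, CG = +√(5/12)
  (m₁,m₂)=(-1,-2): CG² = 5/12, CG = −√(5/12)
  (m₁,m₂)=(-2,-1): CG² = 1/6, CG = +√(1/6)   ← matches the target
Pairs with CG² = 1/6: (-2,-1): +√(1/6)

(-2,-1): +√(1/6)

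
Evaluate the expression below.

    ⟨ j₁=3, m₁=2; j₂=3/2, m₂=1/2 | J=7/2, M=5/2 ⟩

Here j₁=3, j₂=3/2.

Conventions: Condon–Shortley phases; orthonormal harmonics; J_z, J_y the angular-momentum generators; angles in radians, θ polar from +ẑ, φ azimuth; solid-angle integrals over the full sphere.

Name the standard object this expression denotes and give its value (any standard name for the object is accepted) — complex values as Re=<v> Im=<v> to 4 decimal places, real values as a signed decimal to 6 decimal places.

Clebsch–Gordan coefficient, +√(1/7) ≈ +0.377964

This is a Clebsch–Gordan (vector-coupling) coefficient.
j₁+j₂−J=1  J+j₁−j₂=5  J−j₁+j₂=2  j₁+j₂+J+1=9
(j₁±m₁, j₂±m₂, J±M) = (5,1,2,1,6,1)
P² = 6400/7
sum k=0..1:
  [0] +1/48 = 1/48
  [1] −1/120 = -1/120
S = 1/80
C² = P²·S² = 1/7 ; C = +0.377964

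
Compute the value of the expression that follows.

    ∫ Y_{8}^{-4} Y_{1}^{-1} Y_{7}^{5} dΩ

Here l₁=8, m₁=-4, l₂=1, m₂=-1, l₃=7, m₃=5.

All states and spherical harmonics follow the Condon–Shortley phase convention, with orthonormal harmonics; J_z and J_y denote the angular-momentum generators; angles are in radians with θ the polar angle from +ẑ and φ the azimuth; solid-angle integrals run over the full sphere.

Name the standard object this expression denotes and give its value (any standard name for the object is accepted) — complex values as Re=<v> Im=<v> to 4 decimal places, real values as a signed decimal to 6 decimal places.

This is a Gaunt coefficient — the integral of a triple product of spherical harmonics over the sphere.
Rules hold: Σm=0, L=16 even, 7≤7≤9.
N = 17·3·15 = 765
Δ = 2!·14!·0!/17! = 1/2040
Racah Σ t=1..1: t=1:−1/25401600 = -1/25401600
⇒ 3j(8 1 7; 0 0 0)² = 8/255, sgn +1
Racah Σ t=0..0: t=0:+1/1916006400 = 1/1916006400
⇒ 3j(8 1 7; -4 -1 5)² = 1/340, sgn +1
4πI² = N·(3j₀)²·(3jₘ)² = 6/85
I = +1·√(0.0705882/4π) = 0.07494820

Gaunt coefficient, +0.074948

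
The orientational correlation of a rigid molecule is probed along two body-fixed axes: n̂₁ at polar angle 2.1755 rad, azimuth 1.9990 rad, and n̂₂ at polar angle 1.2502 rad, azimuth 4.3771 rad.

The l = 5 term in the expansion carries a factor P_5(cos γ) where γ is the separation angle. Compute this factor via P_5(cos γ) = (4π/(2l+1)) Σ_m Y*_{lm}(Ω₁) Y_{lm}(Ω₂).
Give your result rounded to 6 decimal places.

0.412825

Addition theorem: P_5(cos γ) = (4π/11) Σ_m Y*_{lm}(Ω₁) Y_{lm}(Ω₂), m = −5…5:
  term(m=-5) = 0.04876 + 0.03910j   from Y*(Ω₁)=-0.14722 - 0.09441j, Y(Ω₂)=-0.35535 - 0.03768j
  term(m=-4) = 0.14286 - 0.01255j   from Y*(Ω₁)=0.05410 - 0.37835j, Y(Ω₂)=0.08541 + 0.36537j
  term(m=-3) = -0.00761 + 0.00869j   from Y*(Ω₁)=0.35273 - 0.10379j, Y(Ω₂)=-0.02653 + 0.01682j
  term(m=-2) = -0.00029 - 0.00668j   from Y*(Ω₁)=-0.01297 - 0.01496j, Y(Ω₂)=0.26460 + 0.20988j
  term(m=-1) = -0.01411 - 0.01351j   from Y*(Ω₁)=0.14564 - 0.31908j, Y(Ω₂)=0.01832 - 0.05259j
  term(m=+0) = 0.02217 + 0.00000j   from Y*(Ω₁)=0.06938 + 0.00000j, Y(Ω₂)=0.31952 + 0.00000j
  term(m=+1) = -0.01411 + 0.01351j   from Y*(Ω₁)=-0.14564 - 0.31908j, Y(Ω₂)=-0.01832 - 0.05259j
  term(m=+2) = -0.00029 + 0.00668j   from Y*(Ω₁)=-0.01297 + 0.01496j, Y(Ω₂)=0.26460 - 0.20988j
  term(m=+3) = -0.00761 - 0.00869j   from Y*(Ω₁)=-0.35273 - 0.10379j, Y(Ω₂)=0.02653 + 0.01682j
  term(m=+4) = 0.14286 + 0.01255j   from Y*(Ω₁)=0.05410 + 0.37835j, Y(Ω₂)=0.08541 - 0.36537j
  term(m=+5) = 0.04876 - 0.03910j   from Y*(Ω₁)=0.14722 - 0.09441j, Y(Ω₂)=0.35535 - 0.03768j
Σ over m = 0.36137 + 0.00000j; ×(4π/11) → 0.41283 + 0.00000j. Real part: 0.412825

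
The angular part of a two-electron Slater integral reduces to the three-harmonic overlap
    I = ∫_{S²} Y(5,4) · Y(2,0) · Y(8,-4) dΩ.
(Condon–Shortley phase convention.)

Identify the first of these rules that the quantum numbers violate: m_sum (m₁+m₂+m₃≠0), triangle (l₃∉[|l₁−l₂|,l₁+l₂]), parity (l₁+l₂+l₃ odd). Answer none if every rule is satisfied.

triangle

m₁+m₂+m₃ = 4 + 0 − 4 = 0  ✓
triangle: need |l₁−l₂| ≤ l₃ ≤ l₁+l₂ = [3,7]; l₃=8 is outside  ✗
parity: l₁+l₂+l₃ = 15 is odd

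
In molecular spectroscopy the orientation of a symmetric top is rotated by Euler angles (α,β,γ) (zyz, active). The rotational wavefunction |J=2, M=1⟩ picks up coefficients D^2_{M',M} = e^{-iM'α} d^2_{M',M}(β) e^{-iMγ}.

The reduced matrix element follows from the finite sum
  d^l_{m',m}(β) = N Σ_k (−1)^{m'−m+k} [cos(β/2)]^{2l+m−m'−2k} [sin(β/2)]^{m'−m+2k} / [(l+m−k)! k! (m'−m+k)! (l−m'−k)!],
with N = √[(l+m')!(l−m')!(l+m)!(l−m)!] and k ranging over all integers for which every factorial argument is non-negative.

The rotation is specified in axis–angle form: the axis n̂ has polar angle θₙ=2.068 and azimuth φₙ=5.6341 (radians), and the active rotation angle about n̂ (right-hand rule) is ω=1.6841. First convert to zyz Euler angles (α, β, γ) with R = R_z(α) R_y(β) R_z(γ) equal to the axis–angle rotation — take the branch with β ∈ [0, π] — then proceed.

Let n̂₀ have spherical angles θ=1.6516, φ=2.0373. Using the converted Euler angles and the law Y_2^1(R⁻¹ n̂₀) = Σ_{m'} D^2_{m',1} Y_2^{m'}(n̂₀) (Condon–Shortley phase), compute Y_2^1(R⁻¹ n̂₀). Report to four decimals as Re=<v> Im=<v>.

Axis–angle → zyz. n̂ = (sinθₙcosφₙ, sinθₙsinφₙ, cosθₙ) = (+0.700180, -0.531270, -0.476970), ω = 1.6841.
R = I cosω + sinω [n̂]ₓ + (1−cosω) n̂n̂ᵀ gives
  R = [+0.432619, +0.059870, -0.899587; -0.887953, +0.201098, -0.413641; +0.156140, +0.977740, +0.140160]
β = atan2(√(R₁₃²+R₂₃²), R₃₃) = 1.430173; α = atan2(R₂₃, R₁₃) mod 2π = 3.572576; γ = atan2(R₃₂, −R₃₁) mod 2π = 1.729154
Need the full column D^2_{m',1} for m'=−2..2 at α=3.5726, β=1.4302, γ=1.7292.
cos(β/2)=0.755036, sin(β/2)=0.655683
d^2_{-2,1}: single k=3 term ⇒ +0.425676;  D = +0.275401-0.324583i
d^2_{-1,1}: k∈[2..3] ⇒ +0.735266 -0.184831 = +0.550435;  D = -0.148211+0.530106i
d^2_{0,1}: k∈[1..2] ⇒ +0.691311 -0.521345 = +0.169966;  D = -0.026803-0.167839i
d^2_{1,1}: k∈[0..1] ⇒ +0.324991 -0.735266 = -0.410275;  D = -0.228037-0.341064i
d^2_{2,1}: single k=0 term ⇒ -0.564453;  D = +0.481071+0.295259i
Y_2^{m'}(θ=1.6516,φ=2.0373) and Σ D·Y over m':
  (+0.2754-0.3246i)·(-0.2285+0.3083i)  (-0.1482+0.5301i)·(+0.0280+0.0555i)  (-0.0268-0.1678i)·(-0.3092+0.0000i)  (-0.2280-0.3411i)·(-0.0280+0.0555i)  (+0.4811+0.2953i)·(-0.2285-0.3083i)
Y_2^1(R⁻¹ n̂) = +0.018281-0.001343i

Re=0.0183 Im=-0.0013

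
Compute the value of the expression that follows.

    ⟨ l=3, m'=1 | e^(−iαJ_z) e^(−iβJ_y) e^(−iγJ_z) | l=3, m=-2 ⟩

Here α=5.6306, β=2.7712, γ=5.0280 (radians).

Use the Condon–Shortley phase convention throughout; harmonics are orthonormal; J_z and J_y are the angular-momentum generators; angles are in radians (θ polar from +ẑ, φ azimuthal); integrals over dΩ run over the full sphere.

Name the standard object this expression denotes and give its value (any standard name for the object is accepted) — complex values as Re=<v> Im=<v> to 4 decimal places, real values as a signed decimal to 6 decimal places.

This is a Wigner D-matrix element — the rotation-matrix element ⟨l m'| R(α,β,γ) |l m⟩ in the angular-momentum basis.
First d^3_{1,-2}(β=2.7712), then the phase factors e^{-i(1)α} and e^{-i(-2)γ}:
Half-angle: c=0.184140, s=0.982900. N=√(24·2·1·120)=75.894664
The bounds max(0,m−m')=0 and min(l+m,l−m')=1 give 2 terms
  k=0: (−1)^3·75.8947/(12)·0.1841^3·0.9829^3 = -0.037497
  k=1: (−1)^4·75.8947/(24)·0.1841^1·0.9829^5 = +0.534188
d^3_{1,-2}(2.7712) = -0.037497 +0.534188 = +0.496691
Attach z-rotation phases: D = e^{-i(1)(5.6306)}·(+0.496691)·e^{-i(-2)(5.0280)} = -0.140596-0.476376i

Wigner D-matrix element, Re=-0.1406 Im=-0.4764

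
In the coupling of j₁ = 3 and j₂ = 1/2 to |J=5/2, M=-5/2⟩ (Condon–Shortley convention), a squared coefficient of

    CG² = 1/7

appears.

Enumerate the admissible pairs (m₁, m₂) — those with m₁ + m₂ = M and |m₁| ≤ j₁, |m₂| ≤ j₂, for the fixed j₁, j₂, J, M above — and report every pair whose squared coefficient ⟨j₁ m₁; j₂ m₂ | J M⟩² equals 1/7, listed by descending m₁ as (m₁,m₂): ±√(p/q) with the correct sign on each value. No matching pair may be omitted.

(-2,-1/2): +√(1/7)

Admissible pairs with m₁+m₂ = M = -5/2: (-3,1/2), (-2,-1/2)
  (m₁,m₂)=(-2,-1/2): CG² = 1/7, CG = +√(1/7)   ← matches the target
  (m₁,m₂)=(-3,1/2): CG² = 6/7, CG = −√(6/7)
Pairs with CG² = 1/7: (-2,-1/2): +√(1/7)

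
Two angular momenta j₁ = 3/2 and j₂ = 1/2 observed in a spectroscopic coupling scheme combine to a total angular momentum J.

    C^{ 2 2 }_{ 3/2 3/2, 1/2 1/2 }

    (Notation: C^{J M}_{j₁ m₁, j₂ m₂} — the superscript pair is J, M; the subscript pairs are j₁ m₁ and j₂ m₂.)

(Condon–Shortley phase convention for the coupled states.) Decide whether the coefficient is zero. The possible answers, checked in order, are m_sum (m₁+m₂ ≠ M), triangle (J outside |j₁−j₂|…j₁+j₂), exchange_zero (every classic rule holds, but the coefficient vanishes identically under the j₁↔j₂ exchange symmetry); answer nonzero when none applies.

nonzero

m-sum: m₁+m₂ = 3/2+1/2 = 2, M = 2  ✓
triangle: |j₁−j₂| = 1 ≤ J = 2 ≤ j₁+j₂ = 2  ✓
exchange: j₁≠j₂ or m₁≠m₂ — the exchange symmetry imposes no constraint here
value check: CG = +1 = +1.000000 ≠ 0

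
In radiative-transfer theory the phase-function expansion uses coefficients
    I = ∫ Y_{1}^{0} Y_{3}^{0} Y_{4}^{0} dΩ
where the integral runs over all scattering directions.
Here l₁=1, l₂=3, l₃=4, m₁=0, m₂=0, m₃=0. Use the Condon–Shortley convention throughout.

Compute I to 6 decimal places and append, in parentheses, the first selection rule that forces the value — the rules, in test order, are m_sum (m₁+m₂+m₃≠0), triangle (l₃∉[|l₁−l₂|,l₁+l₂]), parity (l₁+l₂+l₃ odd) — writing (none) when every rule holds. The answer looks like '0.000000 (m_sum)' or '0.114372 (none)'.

Rules hold: Σm=0, L=8 even, 2≤4≤4.
N = 3·7·9 = 189
Δ = 0!·2!·6!/9! = 1/252
Racah Σ t=0..0: t=0:+1/36 = 1/36
⇒ 3j(1 3 4; 0 0 0)² = 4/63, sgn +1
(m-triple is (0,0,0) — same symbol as above.)
4πI² = N·(3j₀)²·(3jₘ)² = 16/21
I = +1·√(0.761905/4π) = 0.24623252
No selection rule forces the value: the integral is nonzero (none).

0.246233 (none)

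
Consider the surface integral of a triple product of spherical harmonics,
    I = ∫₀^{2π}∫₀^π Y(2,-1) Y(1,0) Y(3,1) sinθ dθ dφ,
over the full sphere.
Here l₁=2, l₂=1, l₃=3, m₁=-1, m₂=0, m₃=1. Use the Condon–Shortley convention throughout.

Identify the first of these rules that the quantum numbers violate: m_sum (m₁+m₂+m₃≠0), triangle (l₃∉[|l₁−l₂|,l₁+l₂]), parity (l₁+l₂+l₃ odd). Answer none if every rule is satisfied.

azimuthal sum: -1 + 0 + 1 = 0  ✓
1 ≤ 3 ≤ 3 (triangle on l)  ✓
L = 2 + 1 + 3 = 6 (even)  ✓

none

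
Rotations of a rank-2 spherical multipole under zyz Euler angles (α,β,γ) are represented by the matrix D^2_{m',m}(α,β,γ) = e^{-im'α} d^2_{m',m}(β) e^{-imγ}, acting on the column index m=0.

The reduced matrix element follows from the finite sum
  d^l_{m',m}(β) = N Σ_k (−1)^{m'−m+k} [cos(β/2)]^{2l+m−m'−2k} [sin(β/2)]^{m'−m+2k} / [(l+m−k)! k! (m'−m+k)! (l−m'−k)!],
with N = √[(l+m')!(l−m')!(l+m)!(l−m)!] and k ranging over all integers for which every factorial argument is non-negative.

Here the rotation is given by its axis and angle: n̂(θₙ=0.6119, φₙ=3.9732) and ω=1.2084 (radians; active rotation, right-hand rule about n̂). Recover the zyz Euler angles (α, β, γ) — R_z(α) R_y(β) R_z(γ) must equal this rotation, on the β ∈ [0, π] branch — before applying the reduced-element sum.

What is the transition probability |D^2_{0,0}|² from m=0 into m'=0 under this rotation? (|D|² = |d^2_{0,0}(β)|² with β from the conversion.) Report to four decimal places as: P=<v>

Axis–angle → zyz. n̂ = (sinθₙcosφₙ, sinθₙsinφₙ, cosθₙ) = (-0.386983, -0.424508, +0.818558), ω = 1.2084.
R = I cosω + sinω [n̂]ₓ + (1−cosω) n̂n̂ᵀ gives
  R = [+0.451181, -0.659354, -0.601405; +0.871431, +0.470837, +0.137553; +0.192467, -0.586144, +0.787014]
β = atan2(√(R₁₃²+R₂₃²), R₃₃) = 0.664842; α = atan2(R₂₃, R₁₃) mod 2π = 2.916741; γ = atan2(R₃₂, −R₃₁) mod 2π = 4.395119
D^2_{0,0}(2.9167,0.6648,4.3951) = e^{-i·0·2.9167}·d^2_{0,0}(0.6648)·e^{-i·0·4.3951}. Compute d first:
c=cos(0.664842/2)=0.945255, s=sin(0.664842/2)=0.326332; N=√[2·2·2·2]=4.000000
Admissible k: 0..2 (factorial args all ≥0)
  k=0: (−1)^0·4.0000/(4)·0.9453^4·0.3263^0 = +0.798355
  k=1: (−1)^1·4.0000/(1)·0.9453^2·0.3263^2 = -0.380608
  k=2: (−1)^2·4.0000/(4)·0.9453^0·0.3263^4 = +0.011341
d^2_{0,0}(0.6648) = +0.798355 -0.380608 +0.011341 = +0.429087
|D^2_{0,0}|² = |d^2_{0,0}(β)|² = (+0.429087)² = 0.184116 (the z-rotation phases have unit modulus)

P=0.1841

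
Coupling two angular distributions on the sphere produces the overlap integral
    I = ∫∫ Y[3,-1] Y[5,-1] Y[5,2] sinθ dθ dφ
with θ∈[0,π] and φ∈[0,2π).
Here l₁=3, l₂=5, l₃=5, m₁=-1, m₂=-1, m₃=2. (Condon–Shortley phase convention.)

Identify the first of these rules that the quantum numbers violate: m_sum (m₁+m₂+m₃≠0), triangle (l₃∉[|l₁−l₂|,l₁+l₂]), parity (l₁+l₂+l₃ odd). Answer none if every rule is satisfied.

m₁+m₂+m₃ = -1 − 1 + 2 = 0  ✓
triangle: |3−5|=2 ≤ l₃=5 ≤ 3+5=8  ✓
parity: l₁+l₂+l₃ = 13 is odd  ✗

parity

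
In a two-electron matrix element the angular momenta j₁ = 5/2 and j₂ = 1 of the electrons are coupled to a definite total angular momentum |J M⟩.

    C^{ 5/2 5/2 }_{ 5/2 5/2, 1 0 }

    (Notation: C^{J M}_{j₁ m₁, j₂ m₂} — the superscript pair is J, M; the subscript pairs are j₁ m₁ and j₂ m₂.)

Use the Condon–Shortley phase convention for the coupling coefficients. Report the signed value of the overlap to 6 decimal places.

j₁+j₂−J=1  J+j₁−j₂=4  J−j₁+j₂=1  j₁+j₂+J+1=7
(j₁±m₁, j₂±m₂, J±M) = (5,0,1,1,5,0)
P² = 2880/7
sum k=0..0:
  [0] +1/24 = 1/24
S = 1/24
C² = P²·S² = 5/7 ; C = +0.845154

+0.845154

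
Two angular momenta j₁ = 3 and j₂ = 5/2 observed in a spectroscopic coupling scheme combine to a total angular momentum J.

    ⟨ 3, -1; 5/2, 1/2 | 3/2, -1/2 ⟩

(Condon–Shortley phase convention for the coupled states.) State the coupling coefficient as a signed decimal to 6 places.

-0.097590

√[4·4!2!1!/8! · 2!4!3!2!1!2!] = √(192/35)
  +(−1)^2/∏(2,2,2,1,0,0)! = 1/8  (running 1/8)
  +(−1)^3/∏(3,1,1,0,1,1)! = -1/6  (running -1/24)
⟨..|..⟩ = √(192/35)·(-1/24) = -0.097590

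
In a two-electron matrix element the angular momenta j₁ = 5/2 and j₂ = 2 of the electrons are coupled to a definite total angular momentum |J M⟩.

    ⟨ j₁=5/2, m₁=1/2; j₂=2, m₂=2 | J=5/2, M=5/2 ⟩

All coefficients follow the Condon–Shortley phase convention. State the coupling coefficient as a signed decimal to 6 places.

+0.462910  (= +√(3/14))

triangle: 2!*3!*2!/8! = 24/40320
(j±m)!: 3!*2!*4!*0!*5!*0! = 34560
prefactor² = (2J+1)*Δ*N² = 864/7
  k=2: +1/(2!*0!*0!*2!*3!*0!) = 1/24
Σ = 1/24  ⇒  CG² = 864/7*(1/24)² = 3/14
CG = +√(3/14) = +0.462910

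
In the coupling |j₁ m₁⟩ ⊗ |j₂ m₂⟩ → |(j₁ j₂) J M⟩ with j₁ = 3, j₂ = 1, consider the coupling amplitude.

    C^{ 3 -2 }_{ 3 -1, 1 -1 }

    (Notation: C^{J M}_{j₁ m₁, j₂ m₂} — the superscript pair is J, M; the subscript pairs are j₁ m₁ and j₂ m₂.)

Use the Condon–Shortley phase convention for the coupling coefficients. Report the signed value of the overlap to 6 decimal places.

j₁+j₂−J=1  J+j₁−j₂=5  J−j₁+j₂=1  j₁+j₂+J+1=8
(j₁±m₁, j₂±m₂, J±M) = (2,4,0,2,1,5)
P² = 240
sum k=0..0:
  [0] +1/24 = 1/24
S = 1/24
C² = P²·S² = 5/12 ; C = +0.645497

+√(5/12) = +0.645497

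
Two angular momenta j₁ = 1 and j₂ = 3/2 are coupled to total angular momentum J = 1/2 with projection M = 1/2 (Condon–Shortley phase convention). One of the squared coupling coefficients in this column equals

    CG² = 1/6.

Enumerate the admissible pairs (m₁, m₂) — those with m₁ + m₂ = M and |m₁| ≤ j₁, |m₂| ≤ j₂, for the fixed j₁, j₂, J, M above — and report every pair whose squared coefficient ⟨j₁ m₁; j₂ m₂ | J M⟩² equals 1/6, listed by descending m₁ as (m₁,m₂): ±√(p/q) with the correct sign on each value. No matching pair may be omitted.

Admissible pairs with m₁+m₂ = M = 1/2: (-1,3/2), (0,1/2), (1,-1/2)
  (m₁,m₂)=(1,-1/2): CG² = 1/6, CG = +√(1/6)   ← matches the target
  (m₁,m₂)=(0,1/2): CG² = 1/3, CG = −√(1/3)
  (m₁,m₂)=(-1,3/2): CG² = 1/2, CG = +√(1/2)
Pairs with CG² = 1/6: (1,-1/2): +√(1/6)

(1,-1/2): +√(1/6)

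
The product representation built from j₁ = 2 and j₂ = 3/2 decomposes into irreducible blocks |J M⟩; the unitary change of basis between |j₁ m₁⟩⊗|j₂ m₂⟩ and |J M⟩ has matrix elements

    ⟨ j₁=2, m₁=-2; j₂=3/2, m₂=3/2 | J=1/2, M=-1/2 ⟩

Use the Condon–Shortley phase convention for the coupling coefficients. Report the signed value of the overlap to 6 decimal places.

-0.632456  (= −√(2/5))

triangle: 3!×1!×0!/5! = 6/120
(j±m)!: 0!×4!×3!×0!×0!×1! = 144
prefactor² = (2J+1)×Δ×N² = 72/5
  k=3: −1/(3!×0!×1!×0!×0!×0!) = -1/6
Σ = -1/6  ⇒  CG² = 72/5×(-1/6)² = 2/5
CG = −√(2/5) = -0.632456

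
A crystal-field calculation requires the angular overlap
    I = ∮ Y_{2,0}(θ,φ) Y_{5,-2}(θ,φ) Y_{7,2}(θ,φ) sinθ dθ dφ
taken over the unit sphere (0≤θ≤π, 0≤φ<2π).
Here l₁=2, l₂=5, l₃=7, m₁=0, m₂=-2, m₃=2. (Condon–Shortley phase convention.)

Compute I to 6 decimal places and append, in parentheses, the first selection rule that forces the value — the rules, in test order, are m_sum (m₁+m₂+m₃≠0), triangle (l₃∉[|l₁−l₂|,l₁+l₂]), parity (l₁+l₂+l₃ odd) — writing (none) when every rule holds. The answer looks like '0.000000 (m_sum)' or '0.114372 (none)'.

0.215014 (none)

m-sum 0 ✓  L=14 even ✓  3≤7≤7 ✓
Π(2lᵢ+1) = 5×11×15 = 825
triangle coeff Δ(2,5,7) = 1/15015
Σ_t [0,0]: t=0:+1/57600 = 1/57600
(3j)²=21/715 [(2 5 7; 0 0 0)], sign=-1
Σ_t [0,0]: t=0:+1/120960 = 1/120960
(3j)²=24/1001 [(2 5 7; 0 -2 2)], sign=-1
⇒ 4πI² = 1080/1859
I = (+1)√(1080/1859/(4π)) = 0.21501425
No selection rule forces the value: the integral is nonzero (none).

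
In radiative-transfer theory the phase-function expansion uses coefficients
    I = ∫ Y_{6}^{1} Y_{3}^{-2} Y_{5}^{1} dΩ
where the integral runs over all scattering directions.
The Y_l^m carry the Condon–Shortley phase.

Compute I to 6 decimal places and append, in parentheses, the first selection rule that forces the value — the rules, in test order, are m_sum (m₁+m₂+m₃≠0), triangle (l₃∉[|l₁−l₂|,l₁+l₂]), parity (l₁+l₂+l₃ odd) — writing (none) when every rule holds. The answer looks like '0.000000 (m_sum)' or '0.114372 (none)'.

m-sum 0 ✓  L=14 even ✓  3≤5≤9 ✓
Π(2lᵢ+1) = 13×7×11 = 1001
triangle coeff Δ(6,3,5) = 1/675675
Σ_t [1,3]: t=1:−1/8640 t=2:+1/2304 t=3:−1/8640 = 7/34560
(3j)²=7/429 [(6 3 5; 0 0 0)], sign=-1
Σ_t [0,1]: t=0:+1/17280 t=1:−1/6912 = -1/11520
(3j)²=2/143 [(6 3 5; 1 -2 1)], sign=-1
⇒ 4πI² = 98/429
I = (+1)√(98/429/(4π)) = 0.13482780
No selection rule forces the value: the integral is nonzero (none).

0.134828 (none)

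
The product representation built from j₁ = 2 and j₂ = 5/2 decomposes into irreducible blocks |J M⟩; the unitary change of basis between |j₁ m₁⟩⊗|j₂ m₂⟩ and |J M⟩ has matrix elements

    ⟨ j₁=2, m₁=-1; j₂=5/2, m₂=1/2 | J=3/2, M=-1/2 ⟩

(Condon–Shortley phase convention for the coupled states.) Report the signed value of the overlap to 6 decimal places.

triangle: 3!×1!×2!/7! = 12/5040
(j±m)!: 1!×3!×3!×2!×1!×2! = 144
prefactor² = (2J+1)×Δ×N² = 48/35
  k=2: +1/(2!×1!×1!×1!×0!×1!) = 1/2
  k=3: −1/(3!×0!×0!×0!×1!×2!) = -1/12
Σ = 5/12  ⇒  CG² = 48/35×(5/12)² = 5/21
CG = +√(5/21) = +0.487950

+√(5/21) = +0.487950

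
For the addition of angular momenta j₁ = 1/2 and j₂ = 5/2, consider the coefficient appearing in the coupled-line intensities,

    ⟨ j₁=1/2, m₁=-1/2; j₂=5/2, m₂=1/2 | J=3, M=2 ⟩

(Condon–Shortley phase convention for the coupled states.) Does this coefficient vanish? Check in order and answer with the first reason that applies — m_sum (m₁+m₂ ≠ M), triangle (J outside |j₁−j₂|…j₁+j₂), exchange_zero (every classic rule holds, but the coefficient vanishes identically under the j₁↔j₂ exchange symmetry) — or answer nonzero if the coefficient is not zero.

m-sum: m₁+m₂ = -1/2+1/2 = 0, M = 2  ✗ ⇒ coefficient is 0

m_sum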